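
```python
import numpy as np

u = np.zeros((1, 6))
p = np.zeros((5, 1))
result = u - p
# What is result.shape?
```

(5, 6)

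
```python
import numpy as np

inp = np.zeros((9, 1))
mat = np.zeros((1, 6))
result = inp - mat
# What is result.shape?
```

(9, 6)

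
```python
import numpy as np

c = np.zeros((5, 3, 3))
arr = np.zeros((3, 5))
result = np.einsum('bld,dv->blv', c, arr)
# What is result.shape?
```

(5, 3, 5)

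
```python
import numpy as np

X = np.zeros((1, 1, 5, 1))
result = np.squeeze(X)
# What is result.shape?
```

(5,)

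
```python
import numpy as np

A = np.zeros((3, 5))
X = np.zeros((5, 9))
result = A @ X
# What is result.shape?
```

(3, 9)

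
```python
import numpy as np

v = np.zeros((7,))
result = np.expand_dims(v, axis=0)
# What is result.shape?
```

(1, 7)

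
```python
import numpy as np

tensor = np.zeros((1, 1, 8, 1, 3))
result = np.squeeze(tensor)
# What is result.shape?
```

(8, 3)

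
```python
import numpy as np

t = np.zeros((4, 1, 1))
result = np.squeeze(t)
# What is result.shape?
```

(4,)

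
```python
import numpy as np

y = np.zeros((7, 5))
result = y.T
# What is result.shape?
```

(5, 7)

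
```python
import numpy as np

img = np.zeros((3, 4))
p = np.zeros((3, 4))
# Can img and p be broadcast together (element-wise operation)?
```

Yes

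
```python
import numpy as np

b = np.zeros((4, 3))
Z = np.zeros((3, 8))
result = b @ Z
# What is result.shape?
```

(4, 8)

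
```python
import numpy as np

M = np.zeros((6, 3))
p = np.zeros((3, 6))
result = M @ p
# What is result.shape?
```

(6, 6)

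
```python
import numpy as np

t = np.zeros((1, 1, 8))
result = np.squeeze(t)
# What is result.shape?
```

(8,)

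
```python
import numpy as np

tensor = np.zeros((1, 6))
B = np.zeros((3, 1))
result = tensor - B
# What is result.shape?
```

(3, 6)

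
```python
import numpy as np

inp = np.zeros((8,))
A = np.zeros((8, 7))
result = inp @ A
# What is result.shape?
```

(7,)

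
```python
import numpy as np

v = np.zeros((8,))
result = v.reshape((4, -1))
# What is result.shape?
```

(4, 2)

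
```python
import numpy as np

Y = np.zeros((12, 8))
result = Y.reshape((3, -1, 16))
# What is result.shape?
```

(3, 2, 16)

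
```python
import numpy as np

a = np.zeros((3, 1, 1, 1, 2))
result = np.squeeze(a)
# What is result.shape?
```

(3, 2)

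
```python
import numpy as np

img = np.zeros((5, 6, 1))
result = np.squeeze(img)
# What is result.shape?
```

(5, 6)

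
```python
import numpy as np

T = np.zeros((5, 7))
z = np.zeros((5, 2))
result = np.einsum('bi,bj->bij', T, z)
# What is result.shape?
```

(5, 7, 2)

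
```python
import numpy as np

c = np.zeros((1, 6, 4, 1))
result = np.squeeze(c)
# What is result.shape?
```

(6, 4)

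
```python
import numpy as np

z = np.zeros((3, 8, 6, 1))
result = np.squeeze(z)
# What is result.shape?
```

(3, 8, 6)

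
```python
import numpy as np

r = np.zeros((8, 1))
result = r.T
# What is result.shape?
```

(1, 8)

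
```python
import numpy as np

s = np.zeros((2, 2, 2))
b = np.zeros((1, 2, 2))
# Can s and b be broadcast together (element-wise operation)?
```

Yes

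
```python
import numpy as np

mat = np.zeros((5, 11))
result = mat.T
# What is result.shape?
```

(11, 5)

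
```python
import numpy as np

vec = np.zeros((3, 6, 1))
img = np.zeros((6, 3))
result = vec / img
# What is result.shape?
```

(3, 6, 3)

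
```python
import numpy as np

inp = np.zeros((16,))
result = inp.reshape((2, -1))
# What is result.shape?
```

(2, 8)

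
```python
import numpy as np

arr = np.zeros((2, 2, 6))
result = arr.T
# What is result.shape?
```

(6, 2, 2)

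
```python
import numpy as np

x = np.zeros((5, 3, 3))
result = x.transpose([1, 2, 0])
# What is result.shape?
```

(3, 3, 5)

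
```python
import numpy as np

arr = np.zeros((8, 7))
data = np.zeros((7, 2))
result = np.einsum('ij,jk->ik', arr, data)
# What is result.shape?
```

(8, 2)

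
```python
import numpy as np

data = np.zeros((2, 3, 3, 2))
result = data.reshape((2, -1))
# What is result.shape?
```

(2, 18)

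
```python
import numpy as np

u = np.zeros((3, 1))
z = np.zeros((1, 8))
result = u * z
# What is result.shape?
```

(3, 8)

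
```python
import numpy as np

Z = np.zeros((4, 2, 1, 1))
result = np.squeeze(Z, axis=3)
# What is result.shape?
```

(4, 2, 1)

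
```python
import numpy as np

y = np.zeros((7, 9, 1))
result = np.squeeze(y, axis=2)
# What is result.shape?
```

(7, 9)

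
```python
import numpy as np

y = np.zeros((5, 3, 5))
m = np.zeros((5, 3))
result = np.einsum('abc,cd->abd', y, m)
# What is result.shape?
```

(5, 3, 3)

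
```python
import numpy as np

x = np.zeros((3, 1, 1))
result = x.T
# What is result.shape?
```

(1, 1, 3)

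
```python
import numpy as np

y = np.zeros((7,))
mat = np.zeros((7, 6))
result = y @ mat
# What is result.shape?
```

(6,)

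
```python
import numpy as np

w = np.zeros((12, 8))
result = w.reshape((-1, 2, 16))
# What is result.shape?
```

(3, 2, 16)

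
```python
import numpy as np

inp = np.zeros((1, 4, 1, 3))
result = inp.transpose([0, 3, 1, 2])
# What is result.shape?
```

(1, 3, 4, 1)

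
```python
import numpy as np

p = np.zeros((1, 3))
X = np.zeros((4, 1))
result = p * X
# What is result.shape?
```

(4, 3)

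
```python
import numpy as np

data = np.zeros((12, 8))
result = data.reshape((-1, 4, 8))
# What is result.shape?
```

(3, 4, 8)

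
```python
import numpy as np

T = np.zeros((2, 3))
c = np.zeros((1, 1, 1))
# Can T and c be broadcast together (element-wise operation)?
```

Yes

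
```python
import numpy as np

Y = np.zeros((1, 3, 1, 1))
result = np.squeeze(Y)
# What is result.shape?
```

(3,)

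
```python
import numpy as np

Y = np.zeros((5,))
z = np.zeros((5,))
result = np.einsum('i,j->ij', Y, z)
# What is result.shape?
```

(5, 5)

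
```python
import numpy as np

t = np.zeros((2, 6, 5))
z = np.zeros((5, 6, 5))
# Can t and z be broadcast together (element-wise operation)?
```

No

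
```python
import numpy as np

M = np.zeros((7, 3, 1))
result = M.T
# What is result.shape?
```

(1, 3, 7)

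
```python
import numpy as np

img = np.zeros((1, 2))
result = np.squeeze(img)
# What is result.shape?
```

(2,)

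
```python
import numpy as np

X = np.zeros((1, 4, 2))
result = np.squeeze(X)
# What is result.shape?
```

(4, 2)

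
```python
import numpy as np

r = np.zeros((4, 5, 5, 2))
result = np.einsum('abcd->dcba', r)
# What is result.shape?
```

(2, 5, 5, 4)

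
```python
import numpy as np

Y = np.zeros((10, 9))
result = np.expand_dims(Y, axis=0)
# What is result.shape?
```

(1, 10, 9)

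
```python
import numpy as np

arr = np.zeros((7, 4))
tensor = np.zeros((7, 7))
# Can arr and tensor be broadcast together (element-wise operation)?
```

No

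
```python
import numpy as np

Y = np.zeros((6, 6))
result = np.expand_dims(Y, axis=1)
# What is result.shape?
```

(6, 1, 6)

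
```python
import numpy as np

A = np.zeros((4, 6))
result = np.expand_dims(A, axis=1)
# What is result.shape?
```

(4, 1, 6)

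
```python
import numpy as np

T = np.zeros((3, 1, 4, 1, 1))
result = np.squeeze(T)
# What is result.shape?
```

(3, 4)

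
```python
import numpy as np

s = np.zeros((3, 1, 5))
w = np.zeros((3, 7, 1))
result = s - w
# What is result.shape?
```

(3, 7, 5)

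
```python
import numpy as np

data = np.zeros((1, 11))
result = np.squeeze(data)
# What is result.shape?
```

(11,)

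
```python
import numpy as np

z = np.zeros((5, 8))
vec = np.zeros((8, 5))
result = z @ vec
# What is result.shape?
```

(5, 5)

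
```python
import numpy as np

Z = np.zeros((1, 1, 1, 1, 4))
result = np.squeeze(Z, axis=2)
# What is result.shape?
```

(1, 1, 1, 4)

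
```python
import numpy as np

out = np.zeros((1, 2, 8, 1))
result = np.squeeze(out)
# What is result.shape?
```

(2, 8)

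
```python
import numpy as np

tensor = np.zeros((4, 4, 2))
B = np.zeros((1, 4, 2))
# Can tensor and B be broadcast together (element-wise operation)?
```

Yes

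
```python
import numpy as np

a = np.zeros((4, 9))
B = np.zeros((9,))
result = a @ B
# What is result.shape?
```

(4,)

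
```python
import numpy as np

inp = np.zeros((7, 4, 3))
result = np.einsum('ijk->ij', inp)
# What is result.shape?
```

(7, 4)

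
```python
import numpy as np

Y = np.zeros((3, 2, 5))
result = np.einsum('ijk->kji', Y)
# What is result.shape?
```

(5, 2, 3)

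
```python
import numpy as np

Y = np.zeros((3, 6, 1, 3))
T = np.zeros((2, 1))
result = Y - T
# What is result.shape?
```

(3, 6, 2, 3)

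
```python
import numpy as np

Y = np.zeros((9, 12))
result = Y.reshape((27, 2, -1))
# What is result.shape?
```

(27, 2, 2)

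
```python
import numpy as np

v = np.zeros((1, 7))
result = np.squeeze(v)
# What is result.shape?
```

(7,)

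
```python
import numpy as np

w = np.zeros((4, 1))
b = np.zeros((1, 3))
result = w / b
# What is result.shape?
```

(4, 3)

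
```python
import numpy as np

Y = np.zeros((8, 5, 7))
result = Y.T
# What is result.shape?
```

(7, 5, 8)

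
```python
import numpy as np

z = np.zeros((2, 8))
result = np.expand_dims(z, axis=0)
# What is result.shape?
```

(1, 2, 8)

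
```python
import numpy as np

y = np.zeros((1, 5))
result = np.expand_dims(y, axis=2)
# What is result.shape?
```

(1, 5, 1)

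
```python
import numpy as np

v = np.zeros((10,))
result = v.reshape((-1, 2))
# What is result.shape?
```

(5, 2)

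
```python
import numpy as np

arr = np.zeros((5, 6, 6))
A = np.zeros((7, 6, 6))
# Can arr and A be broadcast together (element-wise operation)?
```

No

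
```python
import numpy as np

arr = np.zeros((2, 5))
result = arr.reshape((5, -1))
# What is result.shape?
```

(5, 2)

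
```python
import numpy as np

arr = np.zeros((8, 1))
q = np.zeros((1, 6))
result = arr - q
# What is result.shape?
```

(8, 6)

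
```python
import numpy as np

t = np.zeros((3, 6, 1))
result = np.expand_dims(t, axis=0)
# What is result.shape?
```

(1, 3, 6, 1)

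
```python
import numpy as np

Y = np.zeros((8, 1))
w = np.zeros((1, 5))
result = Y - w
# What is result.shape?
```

(8, 5)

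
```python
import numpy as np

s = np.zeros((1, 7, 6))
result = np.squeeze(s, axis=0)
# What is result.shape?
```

(7, 6)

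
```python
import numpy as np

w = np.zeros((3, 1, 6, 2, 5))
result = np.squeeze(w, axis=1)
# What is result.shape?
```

(3, 6, 2, 5)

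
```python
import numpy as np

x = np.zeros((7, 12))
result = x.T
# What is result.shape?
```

(12, 7)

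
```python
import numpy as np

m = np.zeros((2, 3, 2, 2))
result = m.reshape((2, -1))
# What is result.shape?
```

(2, 12)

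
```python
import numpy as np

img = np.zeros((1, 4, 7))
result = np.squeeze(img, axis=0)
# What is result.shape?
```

(4, 7)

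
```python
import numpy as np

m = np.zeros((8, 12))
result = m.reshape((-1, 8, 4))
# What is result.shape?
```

(3, 8, 4)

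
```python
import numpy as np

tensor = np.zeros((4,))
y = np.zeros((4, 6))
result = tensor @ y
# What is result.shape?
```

(6,)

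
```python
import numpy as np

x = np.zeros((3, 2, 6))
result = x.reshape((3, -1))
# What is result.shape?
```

(3, 12)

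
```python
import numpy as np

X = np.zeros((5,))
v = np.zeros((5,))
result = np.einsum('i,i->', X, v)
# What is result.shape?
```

()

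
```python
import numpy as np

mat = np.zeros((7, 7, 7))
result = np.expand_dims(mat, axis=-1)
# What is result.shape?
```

(7, 7, 7, 1)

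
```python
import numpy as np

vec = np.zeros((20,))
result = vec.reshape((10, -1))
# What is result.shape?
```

(10, 2)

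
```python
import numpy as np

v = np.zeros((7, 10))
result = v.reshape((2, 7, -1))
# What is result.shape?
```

(2, 7, 5)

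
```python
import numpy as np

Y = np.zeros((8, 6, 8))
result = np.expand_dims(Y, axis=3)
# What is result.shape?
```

(8, 6, 8, 1)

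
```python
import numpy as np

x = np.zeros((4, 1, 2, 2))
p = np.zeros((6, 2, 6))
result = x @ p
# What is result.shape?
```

(4, 6, 2, 6)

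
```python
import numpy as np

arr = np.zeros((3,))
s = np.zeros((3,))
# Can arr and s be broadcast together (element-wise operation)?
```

Yes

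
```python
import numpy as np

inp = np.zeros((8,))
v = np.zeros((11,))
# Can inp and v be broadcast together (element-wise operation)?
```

No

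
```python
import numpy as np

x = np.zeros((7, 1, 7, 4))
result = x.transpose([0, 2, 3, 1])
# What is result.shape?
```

(7, 7, 4, 1)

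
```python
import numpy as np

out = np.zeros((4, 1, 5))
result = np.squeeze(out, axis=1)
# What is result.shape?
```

(4, 5)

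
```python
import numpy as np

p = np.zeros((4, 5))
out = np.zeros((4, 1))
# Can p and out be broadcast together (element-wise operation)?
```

Yes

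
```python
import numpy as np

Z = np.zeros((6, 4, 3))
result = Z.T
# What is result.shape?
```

(3, 4, 6)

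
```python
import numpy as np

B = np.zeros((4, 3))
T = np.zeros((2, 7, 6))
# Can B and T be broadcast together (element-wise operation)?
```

No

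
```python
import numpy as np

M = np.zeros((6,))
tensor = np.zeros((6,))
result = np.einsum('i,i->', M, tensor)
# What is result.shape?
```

()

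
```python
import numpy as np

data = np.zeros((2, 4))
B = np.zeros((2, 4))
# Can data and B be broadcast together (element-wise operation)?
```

Yes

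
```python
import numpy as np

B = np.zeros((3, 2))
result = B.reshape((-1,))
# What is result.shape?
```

(6,)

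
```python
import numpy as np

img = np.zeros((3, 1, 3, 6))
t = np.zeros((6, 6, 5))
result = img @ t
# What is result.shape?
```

(3, 6, 3, 5)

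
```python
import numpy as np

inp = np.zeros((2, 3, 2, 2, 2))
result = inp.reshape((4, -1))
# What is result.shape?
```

(4, 12)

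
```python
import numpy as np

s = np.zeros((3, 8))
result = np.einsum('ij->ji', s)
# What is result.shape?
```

(8, 3)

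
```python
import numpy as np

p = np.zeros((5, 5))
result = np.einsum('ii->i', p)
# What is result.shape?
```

(5,)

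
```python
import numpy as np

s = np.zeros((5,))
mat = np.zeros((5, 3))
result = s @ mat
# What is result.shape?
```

(3,)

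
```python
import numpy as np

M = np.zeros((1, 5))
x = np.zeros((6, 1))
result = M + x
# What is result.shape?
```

(6, 5)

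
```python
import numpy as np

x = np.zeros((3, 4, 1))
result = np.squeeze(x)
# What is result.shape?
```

(3, 4)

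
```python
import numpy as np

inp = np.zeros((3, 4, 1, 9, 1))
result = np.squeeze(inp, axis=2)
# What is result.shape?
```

(3, 4, 9, 1)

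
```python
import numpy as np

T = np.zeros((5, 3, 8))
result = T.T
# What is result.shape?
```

(8, 3, 5)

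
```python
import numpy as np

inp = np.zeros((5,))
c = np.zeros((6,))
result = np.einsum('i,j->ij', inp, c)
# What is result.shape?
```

(5, 6)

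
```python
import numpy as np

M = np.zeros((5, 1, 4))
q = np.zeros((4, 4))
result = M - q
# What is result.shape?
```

(5, 4, 4)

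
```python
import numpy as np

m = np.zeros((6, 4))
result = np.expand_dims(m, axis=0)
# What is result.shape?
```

(1, 6, 4)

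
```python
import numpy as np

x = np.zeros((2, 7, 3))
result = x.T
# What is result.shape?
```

(3, 7, 2)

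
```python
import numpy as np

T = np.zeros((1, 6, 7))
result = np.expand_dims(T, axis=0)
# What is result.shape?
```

(1, 1, 6, 7)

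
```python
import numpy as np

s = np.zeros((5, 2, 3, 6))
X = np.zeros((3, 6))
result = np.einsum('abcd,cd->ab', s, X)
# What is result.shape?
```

(5, 2)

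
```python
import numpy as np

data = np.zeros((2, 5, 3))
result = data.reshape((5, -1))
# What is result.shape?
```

(5, 6)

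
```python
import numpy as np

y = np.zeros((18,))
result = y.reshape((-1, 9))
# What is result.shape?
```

(2, 9)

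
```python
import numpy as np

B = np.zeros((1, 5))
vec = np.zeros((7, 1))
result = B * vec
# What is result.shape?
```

(7, 5)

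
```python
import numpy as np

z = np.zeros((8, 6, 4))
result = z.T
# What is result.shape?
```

(4, 6, 8)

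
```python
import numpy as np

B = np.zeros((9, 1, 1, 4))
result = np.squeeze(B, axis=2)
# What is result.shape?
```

(9, 1, 4)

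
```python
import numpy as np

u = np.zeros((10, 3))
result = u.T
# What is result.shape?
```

(3, 10)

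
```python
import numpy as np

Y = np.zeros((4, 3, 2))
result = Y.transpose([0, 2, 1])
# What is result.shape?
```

(4, 2, 3)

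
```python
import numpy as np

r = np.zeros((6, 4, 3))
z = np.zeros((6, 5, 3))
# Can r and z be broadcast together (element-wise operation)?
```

No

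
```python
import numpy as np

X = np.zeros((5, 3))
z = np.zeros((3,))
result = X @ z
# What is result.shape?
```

(5,)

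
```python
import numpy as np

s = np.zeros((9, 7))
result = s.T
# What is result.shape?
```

(7, 9)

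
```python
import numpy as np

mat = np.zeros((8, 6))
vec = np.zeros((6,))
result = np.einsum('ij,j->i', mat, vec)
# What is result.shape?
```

(8,)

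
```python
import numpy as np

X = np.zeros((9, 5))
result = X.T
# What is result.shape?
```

(5, 9)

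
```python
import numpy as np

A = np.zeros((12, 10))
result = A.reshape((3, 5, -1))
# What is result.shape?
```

(3, 5, 8)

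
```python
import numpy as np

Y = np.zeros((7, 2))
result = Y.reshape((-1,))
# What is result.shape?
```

(14,)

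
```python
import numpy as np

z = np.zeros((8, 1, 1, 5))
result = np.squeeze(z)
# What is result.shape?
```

(8, 5)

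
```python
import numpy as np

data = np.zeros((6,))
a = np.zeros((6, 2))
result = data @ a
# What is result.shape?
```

(2,)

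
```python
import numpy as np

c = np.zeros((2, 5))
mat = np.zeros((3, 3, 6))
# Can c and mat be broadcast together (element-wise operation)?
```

No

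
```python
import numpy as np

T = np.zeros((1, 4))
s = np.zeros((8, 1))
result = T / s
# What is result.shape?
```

(8, 4)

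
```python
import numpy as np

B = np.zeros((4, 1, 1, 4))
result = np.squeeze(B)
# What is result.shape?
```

(4, 4)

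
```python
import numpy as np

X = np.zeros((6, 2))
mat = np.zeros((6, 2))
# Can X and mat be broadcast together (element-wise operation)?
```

Yes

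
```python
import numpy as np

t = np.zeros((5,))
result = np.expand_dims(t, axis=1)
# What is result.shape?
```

(5, 1)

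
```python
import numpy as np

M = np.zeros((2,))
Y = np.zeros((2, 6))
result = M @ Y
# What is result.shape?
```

(6,)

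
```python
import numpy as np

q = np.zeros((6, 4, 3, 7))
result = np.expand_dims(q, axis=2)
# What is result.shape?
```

(6, 4, 1, 3, 7)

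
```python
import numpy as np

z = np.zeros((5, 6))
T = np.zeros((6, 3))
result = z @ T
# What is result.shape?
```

(5, 3)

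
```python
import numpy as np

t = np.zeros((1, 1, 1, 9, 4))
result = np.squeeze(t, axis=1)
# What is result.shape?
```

(1, 1, 9, 4)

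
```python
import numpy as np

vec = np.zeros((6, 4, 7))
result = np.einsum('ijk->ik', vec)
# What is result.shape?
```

(6, 7)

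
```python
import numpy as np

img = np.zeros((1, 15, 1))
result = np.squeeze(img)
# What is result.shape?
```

(15,)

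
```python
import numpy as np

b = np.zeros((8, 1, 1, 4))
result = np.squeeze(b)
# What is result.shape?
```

(8, 4)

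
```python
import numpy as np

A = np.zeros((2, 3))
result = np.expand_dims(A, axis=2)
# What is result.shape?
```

(2, 3, 1)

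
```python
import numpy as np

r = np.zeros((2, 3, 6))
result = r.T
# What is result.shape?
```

(6, 3, 2)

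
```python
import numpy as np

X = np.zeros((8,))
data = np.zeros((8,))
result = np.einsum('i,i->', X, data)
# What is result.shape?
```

()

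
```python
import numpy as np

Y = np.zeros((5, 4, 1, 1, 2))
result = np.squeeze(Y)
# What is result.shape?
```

(5, 4, 2)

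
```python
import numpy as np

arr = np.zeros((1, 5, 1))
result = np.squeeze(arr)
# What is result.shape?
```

(5,)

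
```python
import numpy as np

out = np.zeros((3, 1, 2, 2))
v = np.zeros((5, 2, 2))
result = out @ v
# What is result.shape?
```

(3, 5, 2, 2)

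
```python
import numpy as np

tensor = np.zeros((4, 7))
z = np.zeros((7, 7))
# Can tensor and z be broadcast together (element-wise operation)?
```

No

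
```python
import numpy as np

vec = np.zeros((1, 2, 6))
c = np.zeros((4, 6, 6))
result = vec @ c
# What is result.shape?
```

(4, 2, 6)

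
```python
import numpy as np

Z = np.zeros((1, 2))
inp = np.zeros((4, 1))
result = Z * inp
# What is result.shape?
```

(4, 2)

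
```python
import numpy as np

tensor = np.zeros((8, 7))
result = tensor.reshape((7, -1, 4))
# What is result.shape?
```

(7, 2, 4)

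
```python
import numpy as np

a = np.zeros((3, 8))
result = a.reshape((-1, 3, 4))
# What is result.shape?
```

(2, 3, 4)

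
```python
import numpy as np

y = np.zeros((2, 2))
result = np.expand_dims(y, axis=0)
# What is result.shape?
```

(1, 2, 2)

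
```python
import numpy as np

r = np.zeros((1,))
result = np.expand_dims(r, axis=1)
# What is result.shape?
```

(1, 1)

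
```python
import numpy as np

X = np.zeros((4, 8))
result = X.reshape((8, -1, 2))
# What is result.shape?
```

(8, 2, 2)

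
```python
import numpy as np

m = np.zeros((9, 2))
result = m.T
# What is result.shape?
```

(2, 9)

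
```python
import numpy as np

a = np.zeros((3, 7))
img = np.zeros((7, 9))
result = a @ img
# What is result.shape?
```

(3, 9)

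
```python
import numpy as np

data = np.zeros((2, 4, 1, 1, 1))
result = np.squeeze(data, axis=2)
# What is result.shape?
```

(2, 4, 1, 1)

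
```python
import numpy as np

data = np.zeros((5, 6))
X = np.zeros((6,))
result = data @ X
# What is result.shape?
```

(5,)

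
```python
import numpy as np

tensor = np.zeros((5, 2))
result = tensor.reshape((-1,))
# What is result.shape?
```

(10,)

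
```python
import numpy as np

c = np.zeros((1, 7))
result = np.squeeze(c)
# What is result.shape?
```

(7,)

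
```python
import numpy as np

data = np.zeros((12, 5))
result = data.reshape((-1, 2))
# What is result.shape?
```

(30, 2)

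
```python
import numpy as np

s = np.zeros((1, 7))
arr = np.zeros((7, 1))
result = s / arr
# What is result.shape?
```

(7, 7)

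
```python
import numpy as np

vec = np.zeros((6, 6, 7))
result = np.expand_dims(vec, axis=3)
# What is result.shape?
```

(6, 6, 7, 1)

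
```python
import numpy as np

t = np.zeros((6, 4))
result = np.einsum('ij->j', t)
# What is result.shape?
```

(4,)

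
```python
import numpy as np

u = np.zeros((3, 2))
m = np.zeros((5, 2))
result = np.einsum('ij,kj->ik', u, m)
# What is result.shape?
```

(3, 5)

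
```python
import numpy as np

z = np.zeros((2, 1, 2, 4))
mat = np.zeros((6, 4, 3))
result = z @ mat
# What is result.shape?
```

(2, 6, 2, 3)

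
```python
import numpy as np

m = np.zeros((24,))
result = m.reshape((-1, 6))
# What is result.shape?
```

(4, 6)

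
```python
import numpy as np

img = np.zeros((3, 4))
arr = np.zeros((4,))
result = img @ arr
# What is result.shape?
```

(3,)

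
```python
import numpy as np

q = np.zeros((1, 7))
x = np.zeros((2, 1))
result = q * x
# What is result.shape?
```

(2, 7)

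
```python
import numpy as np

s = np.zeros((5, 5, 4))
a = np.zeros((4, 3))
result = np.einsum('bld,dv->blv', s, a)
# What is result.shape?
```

(5, 5, 3)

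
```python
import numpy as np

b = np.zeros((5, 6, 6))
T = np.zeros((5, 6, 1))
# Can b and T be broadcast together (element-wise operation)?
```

Yes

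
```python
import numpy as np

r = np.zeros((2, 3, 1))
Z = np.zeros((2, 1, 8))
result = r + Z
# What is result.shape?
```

(2, 3, 8)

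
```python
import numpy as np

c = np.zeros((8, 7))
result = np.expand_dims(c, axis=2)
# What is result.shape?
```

(8, 7, 1)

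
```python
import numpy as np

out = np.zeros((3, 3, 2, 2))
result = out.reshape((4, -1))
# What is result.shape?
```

(4, 9)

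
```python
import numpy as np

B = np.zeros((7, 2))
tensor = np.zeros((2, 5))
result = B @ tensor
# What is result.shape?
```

(7, 5)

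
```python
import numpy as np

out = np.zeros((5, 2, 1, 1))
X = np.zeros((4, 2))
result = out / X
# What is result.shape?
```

(5, 2, 4, 2)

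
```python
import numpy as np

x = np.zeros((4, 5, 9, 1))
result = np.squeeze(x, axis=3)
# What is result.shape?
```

(4, 5, 9)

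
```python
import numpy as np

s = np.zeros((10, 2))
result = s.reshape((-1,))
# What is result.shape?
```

(20,)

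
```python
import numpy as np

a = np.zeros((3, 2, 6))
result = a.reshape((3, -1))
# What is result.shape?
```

(3, 12)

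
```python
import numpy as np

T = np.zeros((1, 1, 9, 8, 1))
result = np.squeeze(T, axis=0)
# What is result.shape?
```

(1, 9, 8, 1)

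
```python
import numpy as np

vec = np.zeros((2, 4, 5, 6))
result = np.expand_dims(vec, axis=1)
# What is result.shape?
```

(2, 1, 4, 5, 6)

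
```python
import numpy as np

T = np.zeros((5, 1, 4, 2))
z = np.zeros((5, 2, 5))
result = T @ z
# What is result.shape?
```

(5, 5, 4, 5)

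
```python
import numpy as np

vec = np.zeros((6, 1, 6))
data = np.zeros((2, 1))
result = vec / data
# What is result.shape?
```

(6, 2, 6)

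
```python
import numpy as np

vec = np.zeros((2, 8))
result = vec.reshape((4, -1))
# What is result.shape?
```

(4, 4)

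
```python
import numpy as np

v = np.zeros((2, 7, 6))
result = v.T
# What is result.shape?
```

(6, 7, 2)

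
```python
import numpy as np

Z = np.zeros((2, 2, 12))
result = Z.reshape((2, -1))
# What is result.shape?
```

(2, 24)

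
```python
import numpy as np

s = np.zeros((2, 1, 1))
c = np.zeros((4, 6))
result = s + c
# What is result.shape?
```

(2, 4, 6)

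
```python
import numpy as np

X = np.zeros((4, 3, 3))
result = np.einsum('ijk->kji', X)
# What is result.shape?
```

(3, 3, 4)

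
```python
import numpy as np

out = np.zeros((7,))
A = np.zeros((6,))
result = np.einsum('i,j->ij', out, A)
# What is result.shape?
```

(7, 6)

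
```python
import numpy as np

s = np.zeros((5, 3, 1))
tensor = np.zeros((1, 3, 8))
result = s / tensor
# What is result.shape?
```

(5, 3, 8)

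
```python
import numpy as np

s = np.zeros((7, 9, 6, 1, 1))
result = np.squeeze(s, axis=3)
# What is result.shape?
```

(7, 9, 6, 1)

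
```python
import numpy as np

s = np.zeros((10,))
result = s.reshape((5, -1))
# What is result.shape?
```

(5, 2)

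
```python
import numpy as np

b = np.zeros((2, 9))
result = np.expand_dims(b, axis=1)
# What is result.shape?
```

(2, 1, 9)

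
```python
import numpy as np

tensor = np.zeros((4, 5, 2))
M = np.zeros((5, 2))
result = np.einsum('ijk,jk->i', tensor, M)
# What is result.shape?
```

(4,)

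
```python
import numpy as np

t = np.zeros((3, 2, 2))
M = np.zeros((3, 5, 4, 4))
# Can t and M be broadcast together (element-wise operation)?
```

No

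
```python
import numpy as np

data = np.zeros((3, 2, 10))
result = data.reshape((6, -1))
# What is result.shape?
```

(6, 10)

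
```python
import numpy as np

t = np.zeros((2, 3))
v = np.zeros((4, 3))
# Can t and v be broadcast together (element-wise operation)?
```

No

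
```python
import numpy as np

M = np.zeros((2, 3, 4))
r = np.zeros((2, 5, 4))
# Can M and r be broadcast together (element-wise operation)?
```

No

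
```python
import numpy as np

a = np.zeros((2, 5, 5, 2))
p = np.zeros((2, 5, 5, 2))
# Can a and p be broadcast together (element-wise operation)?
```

Yes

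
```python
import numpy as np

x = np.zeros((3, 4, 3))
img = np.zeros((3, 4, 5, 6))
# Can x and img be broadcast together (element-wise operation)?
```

No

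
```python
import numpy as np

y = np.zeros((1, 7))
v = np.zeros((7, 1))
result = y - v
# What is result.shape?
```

(7, 7)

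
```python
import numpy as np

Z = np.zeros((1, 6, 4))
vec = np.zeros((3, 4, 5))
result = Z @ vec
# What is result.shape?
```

(3, 6, 5)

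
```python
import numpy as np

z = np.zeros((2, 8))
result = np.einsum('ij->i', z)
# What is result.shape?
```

(2,)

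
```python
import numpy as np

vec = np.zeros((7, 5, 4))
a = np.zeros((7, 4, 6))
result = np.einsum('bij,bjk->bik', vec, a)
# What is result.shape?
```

(7, 5, 6)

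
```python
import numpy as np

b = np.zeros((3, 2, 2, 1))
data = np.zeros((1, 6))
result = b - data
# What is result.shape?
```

(3, 2, 2, 6)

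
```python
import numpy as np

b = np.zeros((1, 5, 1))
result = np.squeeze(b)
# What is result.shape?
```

(5,)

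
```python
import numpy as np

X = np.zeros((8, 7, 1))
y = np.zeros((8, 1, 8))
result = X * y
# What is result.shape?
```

(8, 7, 8)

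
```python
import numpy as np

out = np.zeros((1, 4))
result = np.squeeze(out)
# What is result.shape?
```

(4,)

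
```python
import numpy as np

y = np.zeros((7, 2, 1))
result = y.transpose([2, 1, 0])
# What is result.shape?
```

(1, 2, 7)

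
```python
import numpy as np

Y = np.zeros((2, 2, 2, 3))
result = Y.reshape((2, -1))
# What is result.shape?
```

(2, 12)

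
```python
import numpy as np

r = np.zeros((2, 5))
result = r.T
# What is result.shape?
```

(5, 2)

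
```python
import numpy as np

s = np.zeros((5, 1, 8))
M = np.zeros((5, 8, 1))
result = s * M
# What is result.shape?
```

(5, 8, 8)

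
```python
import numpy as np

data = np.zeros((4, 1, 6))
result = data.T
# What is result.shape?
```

(6, 1, 4)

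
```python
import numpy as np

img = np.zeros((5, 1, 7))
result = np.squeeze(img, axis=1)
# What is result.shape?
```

(5, 7)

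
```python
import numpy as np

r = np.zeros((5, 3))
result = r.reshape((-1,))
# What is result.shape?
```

(15,)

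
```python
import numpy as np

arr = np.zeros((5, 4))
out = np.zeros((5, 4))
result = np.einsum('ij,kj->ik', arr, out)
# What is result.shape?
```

(5, 5)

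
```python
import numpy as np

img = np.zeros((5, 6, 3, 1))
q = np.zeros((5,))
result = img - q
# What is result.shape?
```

(5, 6, 3, 5)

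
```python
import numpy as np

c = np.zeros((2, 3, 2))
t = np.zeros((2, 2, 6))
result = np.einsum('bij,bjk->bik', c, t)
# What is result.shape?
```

(2, 3, 6)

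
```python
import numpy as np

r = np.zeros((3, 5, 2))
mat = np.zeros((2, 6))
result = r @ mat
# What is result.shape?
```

(3, 5, 6)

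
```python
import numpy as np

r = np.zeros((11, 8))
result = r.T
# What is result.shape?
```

(8, 11)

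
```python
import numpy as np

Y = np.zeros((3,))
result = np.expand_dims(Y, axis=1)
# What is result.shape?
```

(3, 1)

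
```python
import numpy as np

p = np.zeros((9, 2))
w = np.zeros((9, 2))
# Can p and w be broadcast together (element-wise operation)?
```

Yes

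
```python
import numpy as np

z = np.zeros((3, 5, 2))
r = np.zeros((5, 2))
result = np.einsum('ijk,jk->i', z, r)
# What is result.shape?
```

(3,)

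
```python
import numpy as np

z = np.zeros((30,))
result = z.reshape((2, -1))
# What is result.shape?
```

(2, 15)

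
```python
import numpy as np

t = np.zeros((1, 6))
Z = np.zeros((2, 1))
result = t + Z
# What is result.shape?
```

(2, 6)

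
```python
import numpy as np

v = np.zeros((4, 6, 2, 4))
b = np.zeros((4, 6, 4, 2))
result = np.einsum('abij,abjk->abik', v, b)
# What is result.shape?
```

(4, 6, 2, 2)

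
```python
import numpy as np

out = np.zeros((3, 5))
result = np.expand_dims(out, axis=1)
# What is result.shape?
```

(3, 1, 5)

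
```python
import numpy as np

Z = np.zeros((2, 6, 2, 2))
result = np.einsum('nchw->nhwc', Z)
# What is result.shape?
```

(2, 2, 2, 6)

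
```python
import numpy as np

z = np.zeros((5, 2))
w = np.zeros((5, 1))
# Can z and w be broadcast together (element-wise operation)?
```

Yes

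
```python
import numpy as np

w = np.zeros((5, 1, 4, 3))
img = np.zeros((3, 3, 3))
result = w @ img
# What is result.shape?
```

(5, 3, 4, 3)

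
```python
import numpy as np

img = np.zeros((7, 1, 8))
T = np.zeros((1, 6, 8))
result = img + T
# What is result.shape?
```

(7, 6, 8)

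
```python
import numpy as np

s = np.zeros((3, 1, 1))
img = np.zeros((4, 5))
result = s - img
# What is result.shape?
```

(3, 4, 5)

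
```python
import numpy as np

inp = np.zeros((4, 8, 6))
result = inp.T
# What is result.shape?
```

(6, 8, 4)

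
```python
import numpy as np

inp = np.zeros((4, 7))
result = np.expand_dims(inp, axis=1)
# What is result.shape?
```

(4, 1, 7)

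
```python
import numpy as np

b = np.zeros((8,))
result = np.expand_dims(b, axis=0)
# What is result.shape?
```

(1, 8)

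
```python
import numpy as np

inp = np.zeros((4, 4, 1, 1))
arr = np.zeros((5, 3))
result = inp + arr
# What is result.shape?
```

(4, 4, 5, 3)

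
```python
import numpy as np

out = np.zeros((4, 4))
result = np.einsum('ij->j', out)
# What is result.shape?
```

(4,)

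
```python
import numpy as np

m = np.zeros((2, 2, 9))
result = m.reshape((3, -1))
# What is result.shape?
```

(3, 12)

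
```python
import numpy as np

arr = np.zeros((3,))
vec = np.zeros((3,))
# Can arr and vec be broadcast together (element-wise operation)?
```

Yes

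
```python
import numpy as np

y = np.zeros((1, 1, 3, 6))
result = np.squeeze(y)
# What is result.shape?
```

(3, 6)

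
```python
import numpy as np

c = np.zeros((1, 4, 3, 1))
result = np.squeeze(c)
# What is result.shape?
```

(4, 3)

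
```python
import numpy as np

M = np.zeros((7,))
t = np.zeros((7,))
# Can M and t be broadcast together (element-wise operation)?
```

Yes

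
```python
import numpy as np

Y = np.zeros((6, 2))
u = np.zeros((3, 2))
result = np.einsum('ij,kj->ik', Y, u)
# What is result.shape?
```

(6, 3)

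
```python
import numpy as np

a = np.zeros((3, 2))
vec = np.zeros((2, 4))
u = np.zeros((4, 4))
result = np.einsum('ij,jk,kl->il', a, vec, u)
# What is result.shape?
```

(3, 4)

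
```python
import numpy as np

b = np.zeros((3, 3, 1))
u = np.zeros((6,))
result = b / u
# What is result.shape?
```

(3, 3, 6)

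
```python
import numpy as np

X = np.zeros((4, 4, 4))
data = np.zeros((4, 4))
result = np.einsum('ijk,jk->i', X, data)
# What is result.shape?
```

(4,)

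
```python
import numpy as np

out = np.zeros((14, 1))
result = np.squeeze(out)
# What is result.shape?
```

(14,)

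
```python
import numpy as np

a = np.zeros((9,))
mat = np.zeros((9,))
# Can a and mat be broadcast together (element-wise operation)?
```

Yes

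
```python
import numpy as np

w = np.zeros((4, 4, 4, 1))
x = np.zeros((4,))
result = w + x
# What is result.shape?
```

(4, 4, 4, 4)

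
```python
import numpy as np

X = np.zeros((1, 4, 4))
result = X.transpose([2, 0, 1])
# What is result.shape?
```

(4, 1, 4)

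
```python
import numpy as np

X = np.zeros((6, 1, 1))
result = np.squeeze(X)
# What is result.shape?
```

(6,)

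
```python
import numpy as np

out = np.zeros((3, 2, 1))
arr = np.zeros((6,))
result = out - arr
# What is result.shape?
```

(3, 2, 6)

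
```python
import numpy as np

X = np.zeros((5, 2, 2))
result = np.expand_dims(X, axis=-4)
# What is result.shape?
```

(1, 5, 2, 2)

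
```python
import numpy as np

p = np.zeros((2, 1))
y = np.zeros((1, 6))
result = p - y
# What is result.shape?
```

(2, 6)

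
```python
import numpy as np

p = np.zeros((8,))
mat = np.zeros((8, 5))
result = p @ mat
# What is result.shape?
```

(5,)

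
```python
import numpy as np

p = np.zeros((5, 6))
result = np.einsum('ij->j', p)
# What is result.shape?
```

(6,)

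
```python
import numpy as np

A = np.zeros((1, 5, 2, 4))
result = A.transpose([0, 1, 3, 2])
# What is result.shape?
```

(1, 5, 4, 2)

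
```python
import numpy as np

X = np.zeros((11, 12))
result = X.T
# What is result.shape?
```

(12, 11)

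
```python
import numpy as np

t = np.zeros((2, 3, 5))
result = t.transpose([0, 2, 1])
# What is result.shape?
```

(2, 5, 3)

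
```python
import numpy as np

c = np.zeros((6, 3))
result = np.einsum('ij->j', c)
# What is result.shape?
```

(3,)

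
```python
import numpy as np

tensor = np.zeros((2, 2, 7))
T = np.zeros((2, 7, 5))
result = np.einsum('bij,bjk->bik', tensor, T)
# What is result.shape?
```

(2, 2, 5)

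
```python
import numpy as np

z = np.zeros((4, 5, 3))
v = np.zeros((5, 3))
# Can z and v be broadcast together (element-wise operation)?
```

Yes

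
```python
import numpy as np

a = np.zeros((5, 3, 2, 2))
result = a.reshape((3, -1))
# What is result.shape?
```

(3, 20)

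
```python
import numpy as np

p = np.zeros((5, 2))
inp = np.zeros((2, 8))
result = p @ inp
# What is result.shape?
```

(5, 8)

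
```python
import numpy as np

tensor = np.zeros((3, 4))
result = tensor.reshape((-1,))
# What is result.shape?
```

(12,)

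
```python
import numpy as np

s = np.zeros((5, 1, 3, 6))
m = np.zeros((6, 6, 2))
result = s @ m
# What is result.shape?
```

(5, 6, 3, 2)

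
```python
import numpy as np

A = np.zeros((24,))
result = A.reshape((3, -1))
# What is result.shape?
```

(3, 8)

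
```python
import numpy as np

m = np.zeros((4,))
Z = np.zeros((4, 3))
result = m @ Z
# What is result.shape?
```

(3,)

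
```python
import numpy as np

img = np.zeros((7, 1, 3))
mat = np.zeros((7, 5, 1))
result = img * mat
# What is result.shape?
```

(7, 5, 3)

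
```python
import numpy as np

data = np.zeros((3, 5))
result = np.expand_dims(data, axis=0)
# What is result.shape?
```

(1, 3, 5)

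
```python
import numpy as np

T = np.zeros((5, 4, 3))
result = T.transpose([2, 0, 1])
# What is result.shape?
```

(3, 5, 4)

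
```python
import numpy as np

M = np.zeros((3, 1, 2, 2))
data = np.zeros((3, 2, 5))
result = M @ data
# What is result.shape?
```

(3, 3, 2, 5)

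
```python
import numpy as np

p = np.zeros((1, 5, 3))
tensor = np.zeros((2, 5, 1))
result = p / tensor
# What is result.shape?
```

(2, 5, 3)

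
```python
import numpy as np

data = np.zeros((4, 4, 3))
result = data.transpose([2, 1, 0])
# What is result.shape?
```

(3, 4, 4)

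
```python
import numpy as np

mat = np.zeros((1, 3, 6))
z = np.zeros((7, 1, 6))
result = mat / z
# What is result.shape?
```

(7, 3, 6)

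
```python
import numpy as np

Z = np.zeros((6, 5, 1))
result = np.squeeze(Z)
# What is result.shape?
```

(6, 5)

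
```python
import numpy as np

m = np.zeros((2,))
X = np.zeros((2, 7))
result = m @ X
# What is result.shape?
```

(7,)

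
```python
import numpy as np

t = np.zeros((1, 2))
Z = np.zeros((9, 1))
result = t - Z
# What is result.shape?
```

(9, 2)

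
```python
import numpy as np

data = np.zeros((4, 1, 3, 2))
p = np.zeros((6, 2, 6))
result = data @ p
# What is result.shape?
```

(4, 6, 3, 6)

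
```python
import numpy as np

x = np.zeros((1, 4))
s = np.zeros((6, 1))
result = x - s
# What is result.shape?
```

(6, 4)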